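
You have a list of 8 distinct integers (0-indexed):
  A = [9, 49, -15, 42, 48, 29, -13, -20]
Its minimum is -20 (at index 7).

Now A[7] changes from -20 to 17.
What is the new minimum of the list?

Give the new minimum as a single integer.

Answer: -15

Derivation:
Old min = -20 (at index 7)
Change: A[7] -20 -> 17
Changed element WAS the min. Need to check: is 17 still <= all others?
  Min of remaining elements: -15
  New min = min(17, -15) = -15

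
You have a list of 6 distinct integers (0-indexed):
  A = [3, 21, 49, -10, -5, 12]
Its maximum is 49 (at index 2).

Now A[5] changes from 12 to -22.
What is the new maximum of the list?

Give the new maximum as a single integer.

Old max = 49 (at index 2)
Change: A[5] 12 -> -22
Changed element was NOT the old max.
  New max = max(old_max, new_val) = max(49, -22) = 49

Answer: 49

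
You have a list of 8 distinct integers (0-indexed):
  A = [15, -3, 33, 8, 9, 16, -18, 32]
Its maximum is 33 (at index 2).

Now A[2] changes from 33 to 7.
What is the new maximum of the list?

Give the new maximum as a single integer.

Answer: 32

Derivation:
Old max = 33 (at index 2)
Change: A[2] 33 -> 7
Changed element WAS the max -> may need rescan.
  Max of remaining elements: 32
  New max = max(7, 32) = 32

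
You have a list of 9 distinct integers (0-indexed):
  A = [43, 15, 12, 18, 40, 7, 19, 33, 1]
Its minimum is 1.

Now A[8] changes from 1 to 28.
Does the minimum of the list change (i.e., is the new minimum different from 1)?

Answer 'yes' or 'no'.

Old min = 1
Change: A[8] 1 -> 28
Changed element was the min; new min must be rechecked.
New min = 7; changed? yes

Answer: yes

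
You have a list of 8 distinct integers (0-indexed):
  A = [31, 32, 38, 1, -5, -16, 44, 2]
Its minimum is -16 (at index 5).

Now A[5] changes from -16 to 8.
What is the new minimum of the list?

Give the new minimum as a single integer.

Answer: -5

Derivation:
Old min = -16 (at index 5)
Change: A[5] -16 -> 8
Changed element WAS the min. Need to check: is 8 still <= all others?
  Min of remaining elements: -5
  New min = min(8, -5) = -5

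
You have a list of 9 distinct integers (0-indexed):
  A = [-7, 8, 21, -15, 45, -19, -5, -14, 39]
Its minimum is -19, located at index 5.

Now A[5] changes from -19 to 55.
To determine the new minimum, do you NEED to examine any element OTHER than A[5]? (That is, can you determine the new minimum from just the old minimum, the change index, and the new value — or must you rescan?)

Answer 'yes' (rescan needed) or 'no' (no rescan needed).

Answer: yes

Derivation:
Old min = -19 at index 5
Change at index 5: -19 -> 55
Index 5 WAS the min and new value 55 > old min -19. Must rescan other elements to find the new min.
Needs rescan: yes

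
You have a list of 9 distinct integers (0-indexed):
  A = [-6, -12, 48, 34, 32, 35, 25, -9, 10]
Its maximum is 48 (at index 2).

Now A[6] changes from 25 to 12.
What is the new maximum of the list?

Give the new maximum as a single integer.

Old max = 48 (at index 2)
Change: A[6] 25 -> 12
Changed element was NOT the old max.
  New max = max(old_max, new_val) = max(48, 12) = 48

Answer: 48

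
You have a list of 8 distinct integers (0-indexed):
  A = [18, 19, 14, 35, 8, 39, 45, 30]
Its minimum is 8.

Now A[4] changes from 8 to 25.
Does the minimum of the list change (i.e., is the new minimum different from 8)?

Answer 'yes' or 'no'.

Old min = 8
Change: A[4] 8 -> 25
Changed element was the min; new min must be rechecked.
New min = 14; changed? yes

Answer: yes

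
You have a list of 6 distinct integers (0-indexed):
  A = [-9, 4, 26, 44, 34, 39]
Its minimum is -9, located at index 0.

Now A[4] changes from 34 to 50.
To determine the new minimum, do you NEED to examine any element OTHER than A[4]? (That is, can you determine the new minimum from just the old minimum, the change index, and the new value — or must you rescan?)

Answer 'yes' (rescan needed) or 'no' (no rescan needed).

Old min = -9 at index 0
Change at index 4: 34 -> 50
Index 4 was NOT the min. New min = min(-9, 50). No rescan of other elements needed.
Needs rescan: no

Answer: no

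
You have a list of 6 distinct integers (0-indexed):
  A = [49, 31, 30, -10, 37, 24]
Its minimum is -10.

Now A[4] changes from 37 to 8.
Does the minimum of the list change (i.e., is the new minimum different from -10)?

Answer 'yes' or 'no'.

Old min = -10
Change: A[4] 37 -> 8
Changed element was NOT the min; min changes only if 8 < -10.
New min = -10; changed? no

Answer: no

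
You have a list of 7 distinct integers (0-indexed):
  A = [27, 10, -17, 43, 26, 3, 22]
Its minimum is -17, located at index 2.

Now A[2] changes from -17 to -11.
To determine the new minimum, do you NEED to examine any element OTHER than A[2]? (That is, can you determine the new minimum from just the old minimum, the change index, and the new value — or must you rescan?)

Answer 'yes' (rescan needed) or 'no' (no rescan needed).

Answer: yes

Derivation:
Old min = -17 at index 2
Change at index 2: -17 -> -11
Index 2 WAS the min and new value -11 > old min -17. Must rescan other elements to find the new min.
Needs rescan: yes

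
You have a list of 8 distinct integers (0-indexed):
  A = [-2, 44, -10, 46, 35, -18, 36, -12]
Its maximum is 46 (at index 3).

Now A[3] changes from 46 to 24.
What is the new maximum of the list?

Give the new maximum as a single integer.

Answer: 44

Derivation:
Old max = 46 (at index 3)
Change: A[3] 46 -> 24
Changed element WAS the max -> may need rescan.
  Max of remaining elements: 44
  New max = max(24, 44) = 44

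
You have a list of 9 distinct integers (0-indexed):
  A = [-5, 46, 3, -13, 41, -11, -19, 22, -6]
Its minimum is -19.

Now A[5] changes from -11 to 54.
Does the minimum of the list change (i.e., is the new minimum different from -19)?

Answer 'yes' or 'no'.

Old min = -19
Change: A[5] -11 -> 54
Changed element was NOT the min; min changes only if 54 < -19.
New min = -19; changed? no

Answer: no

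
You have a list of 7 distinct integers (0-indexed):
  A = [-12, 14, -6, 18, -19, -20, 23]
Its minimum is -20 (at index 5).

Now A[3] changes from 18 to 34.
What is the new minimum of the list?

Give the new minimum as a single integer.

Answer: -20

Derivation:
Old min = -20 (at index 5)
Change: A[3] 18 -> 34
Changed element was NOT the old min.
  New min = min(old_min, new_val) = min(-20, 34) = -20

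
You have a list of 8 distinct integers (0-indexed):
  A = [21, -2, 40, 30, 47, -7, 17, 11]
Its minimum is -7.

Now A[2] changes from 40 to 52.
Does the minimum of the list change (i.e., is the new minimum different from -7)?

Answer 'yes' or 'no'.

Old min = -7
Change: A[2] 40 -> 52
Changed element was NOT the min; min changes only if 52 < -7.
New min = -7; changed? no

Answer: no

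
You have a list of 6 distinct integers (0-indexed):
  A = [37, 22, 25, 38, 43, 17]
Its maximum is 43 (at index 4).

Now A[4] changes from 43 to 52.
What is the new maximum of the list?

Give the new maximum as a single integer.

Old max = 43 (at index 4)
Change: A[4] 43 -> 52
Changed element WAS the max -> may need rescan.
  Max of remaining elements: 38
  New max = max(52, 38) = 52

Answer: 52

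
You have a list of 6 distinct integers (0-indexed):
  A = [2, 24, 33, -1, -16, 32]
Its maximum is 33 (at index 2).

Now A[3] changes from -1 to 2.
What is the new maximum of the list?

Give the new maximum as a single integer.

Answer: 33

Derivation:
Old max = 33 (at index 2)
Change: A[3] -1 -> 2
Changed element was NOT the old max.
  New max = max(old_max, new_val) = max(33, 2) = 33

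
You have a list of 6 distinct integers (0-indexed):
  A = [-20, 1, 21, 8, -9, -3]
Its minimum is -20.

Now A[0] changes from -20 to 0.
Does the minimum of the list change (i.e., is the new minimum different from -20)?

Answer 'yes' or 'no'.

Answer: yes

Derivation:
Old min = -20
Change: A[0] -20 -> 0
Changed element was the min; new min must be rechecked.
New min = -9; changed? yes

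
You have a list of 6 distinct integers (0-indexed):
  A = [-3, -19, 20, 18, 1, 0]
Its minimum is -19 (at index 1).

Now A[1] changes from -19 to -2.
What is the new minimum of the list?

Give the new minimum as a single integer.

Old min = -19 (at index 1)
Change: A[1] -19 -> -2
Changed element WAS the min. Need to check: is -2 still <= all others?
  Min of remaining elements: -3
  New min = min(-2, -3) = -3

Answer: -3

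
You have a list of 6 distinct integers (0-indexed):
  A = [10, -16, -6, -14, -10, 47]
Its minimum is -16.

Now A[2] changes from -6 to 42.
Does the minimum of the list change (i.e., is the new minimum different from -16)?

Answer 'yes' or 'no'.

Old min = -16
Change: A[2] -6 -> 42
Changed element was NOT the min; min changes only if 42 < -16.
New min = -16; changed? no

Answer: no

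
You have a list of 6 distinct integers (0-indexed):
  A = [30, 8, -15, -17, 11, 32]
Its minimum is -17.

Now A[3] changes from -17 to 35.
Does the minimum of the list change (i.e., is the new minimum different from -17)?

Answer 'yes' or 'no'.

Old min = -17
Change: A[3] -17 -> 35
Changed element was the min; new min must be rechecked.
New min = -15; changed? yes

Answer: yes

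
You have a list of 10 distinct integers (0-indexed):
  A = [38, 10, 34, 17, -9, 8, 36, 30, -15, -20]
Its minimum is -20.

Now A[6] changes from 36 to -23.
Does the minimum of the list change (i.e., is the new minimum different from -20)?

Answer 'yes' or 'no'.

Answer: yes

Derivation:
Old min = -20
Change: A[6] 36 -> -23
Changed element was NOT the min; min changes only if -23 < -20.
New min = -23; changed? yes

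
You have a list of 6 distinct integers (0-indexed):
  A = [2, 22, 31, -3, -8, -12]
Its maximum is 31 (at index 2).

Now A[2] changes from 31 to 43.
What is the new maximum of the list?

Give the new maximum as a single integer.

Old max = 31 (at index 2)
Change: A[2] 31 -> 43
Changed element WAS the max -> may need rescan.
  Max of remaining elements: 22
  New max = max(43, 22) = 43

Answer: 43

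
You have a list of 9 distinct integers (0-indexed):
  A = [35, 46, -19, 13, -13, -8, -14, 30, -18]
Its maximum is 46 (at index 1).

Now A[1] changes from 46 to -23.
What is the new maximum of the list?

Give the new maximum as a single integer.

Answer: 35

Derivation:
Old max = 46 (at index 1)
Change: A[1] 46 -> -23
Changed element WAS the max -> may need rescan.
  Max of remaining elements: 35
  New max = max(-23, 35) = 35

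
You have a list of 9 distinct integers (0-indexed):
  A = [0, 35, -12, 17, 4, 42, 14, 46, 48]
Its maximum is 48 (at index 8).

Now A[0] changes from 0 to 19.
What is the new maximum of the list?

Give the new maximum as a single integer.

Old max = 48 (at index 8)
Change: A[0] 0 -> 19
Changed element was NOT the old max.
  New max = max(old_max, new_val) = max(48, 19) = 48

Answer: 48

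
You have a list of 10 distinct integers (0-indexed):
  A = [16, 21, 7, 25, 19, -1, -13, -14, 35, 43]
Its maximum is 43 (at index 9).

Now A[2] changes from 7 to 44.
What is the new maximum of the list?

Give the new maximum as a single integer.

Old max = 43 (at index 9)
Change: A[2] 7 -> 44
Changed element was NOT the old max.
  New max = max(old_max, new_val) = max(43, 44) = 44

Answer: 44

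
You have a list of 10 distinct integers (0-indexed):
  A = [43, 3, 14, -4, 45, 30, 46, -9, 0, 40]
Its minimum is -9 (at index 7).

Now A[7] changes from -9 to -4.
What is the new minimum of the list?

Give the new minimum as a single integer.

Old min = -9 (at index 7)
Change: A[7] -9 -> -4
Changed element WAS the min. Need to check: is -4 still <= all others?
  Min of remaining elements: -4
  New min = min(-4, -4) = -4

Answer: -4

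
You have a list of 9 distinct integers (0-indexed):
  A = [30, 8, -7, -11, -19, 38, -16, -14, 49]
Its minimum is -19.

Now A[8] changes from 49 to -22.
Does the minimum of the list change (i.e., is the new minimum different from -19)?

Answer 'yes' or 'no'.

Answer: yes

Derivation:
Old min = -19
Change: A[8] 49 -> -22
Changed element was NOT the min; min changes only if -22 < -19.
New min = -22; changed? yes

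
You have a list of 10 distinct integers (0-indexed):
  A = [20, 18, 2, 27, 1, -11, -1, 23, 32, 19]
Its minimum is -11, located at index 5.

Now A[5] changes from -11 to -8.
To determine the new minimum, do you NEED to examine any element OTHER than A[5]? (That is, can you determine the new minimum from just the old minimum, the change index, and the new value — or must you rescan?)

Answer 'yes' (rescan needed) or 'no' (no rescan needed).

Old min = -11 at index 5
Change at index 5: -11 -> -8
Index 5 WAS the min and new value -8 > old min -11. Must rescan other elements to find the new min.
Needs rescan: yes

Answer: yes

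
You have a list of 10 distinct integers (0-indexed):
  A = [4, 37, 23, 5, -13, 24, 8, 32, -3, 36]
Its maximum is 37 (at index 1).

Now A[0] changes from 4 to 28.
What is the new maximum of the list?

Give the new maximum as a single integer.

Answer: 37

Derivation:
Old max = 37 (at index 1)
Change: A[0] 4 -> 28
Changed element was NOT the old max.
  New max = max(old_max, new_val) = max(37, 28) = 37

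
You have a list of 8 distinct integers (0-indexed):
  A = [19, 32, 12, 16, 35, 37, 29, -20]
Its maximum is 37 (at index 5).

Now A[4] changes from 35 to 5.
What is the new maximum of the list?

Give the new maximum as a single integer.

Answer: 37

Derivation:
Old max = 37 (at index 5)
Change: A[4] 35 -> 5
Changed element was NOT the old max.
  New max = max(old_max, new_val) = max(37, 5) = 37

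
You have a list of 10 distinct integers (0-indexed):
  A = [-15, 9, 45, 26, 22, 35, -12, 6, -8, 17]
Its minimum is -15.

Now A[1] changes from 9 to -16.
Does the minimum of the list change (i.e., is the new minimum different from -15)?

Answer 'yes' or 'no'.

Old min = -15
Change: A[1] 9 -> -16
Changed element was NOT the min; min changes only if -16 < -15.
New min = -16; changed? yes

Answer: yes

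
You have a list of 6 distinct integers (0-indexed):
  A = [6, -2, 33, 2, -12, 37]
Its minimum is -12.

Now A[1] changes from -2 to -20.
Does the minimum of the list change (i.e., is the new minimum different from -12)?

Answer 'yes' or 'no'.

Old min = -12
Change: A[1] -2 -> -20
Changed element was NOT the min; min changes only if -20 < -12.
New min = -20; changed? yes

Answer: yes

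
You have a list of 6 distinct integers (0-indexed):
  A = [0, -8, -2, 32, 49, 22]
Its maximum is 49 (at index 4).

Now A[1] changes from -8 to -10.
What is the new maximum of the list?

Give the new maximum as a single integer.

Answer: 49

Derivation:
Old max = 49 (at index 4)
Change: A[1] -8 -> -10
Changed element was NOT the old max.
  New max = max(old_max, new_val) = max(49, -10) = 49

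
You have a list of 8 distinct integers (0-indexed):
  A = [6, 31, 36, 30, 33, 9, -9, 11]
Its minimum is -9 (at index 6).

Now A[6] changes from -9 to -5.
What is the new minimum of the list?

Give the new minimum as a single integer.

Old min = -9 (at index 6)
Change: A[6] -9 -> -5
Changed element WAS the min. Need to check: is -5 still <= all others?
  Min of remaining elements: 6
  New min = min(-5, 6) = -5

Answer: -5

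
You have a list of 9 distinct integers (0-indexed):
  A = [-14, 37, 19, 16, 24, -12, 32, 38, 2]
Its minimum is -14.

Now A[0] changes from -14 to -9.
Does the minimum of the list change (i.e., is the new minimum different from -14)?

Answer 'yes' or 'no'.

Old min = -14
Change: A[0] -14 -> -9
Changed element was the min; new min must be rechecked.
New min = -12; changed? yes

Answer: yes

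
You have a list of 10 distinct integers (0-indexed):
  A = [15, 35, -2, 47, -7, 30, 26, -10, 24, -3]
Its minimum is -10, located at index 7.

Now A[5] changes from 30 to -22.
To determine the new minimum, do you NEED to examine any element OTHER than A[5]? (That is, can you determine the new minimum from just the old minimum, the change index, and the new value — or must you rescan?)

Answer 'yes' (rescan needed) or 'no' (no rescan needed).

Old min = -10 at index 7
Change at index 5: 30 -> -22
Index 5 was NOT the min. New min = min(-10, -22). No rescan of other elements needed.
Needs rescan: no

Answer: no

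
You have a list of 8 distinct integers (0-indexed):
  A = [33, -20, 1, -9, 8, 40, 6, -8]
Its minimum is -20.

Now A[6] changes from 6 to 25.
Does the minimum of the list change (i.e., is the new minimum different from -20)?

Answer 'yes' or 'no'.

Answer: no

Derivation:
Old min = -20
Change: A[6] 6 -> 25
Changed element was NOT the min; min changes only if 25 < -20.
New min = -20; changed? no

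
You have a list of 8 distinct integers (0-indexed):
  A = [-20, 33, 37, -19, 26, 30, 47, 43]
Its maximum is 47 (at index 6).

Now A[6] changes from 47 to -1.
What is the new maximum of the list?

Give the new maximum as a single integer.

Old max = 47 (at index 6)
Change: A[6] 47 -> -1
Changed element WAS the max -> may need rescan.
  Max of remaining elements: 43
  New max = max(-1, 43) = 43

Answer: 43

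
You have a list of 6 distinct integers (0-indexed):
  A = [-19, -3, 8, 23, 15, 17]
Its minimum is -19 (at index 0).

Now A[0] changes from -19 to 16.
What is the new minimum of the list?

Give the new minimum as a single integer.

Old min = -19 (at index 0)
Change: A[0] -19 -> 16
Changed element WAS the min. Need to check: is 16 still <= all others?
  Min of remaining elements: -3
  New min = min(16, -3) = -3

Answer: -3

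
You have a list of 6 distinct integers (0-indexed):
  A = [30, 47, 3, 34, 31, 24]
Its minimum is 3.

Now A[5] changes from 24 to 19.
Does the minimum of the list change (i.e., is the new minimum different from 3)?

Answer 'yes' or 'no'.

Answer: no

Derivation:
Old min = 3
Change: A[5] 24 -> 19
Changed element was NOT the min; min changes only if 19 < 3.
New min = 3; changed? no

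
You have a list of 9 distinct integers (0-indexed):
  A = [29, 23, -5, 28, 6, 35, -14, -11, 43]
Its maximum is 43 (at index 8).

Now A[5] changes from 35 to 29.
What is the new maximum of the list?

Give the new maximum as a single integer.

Old max = 43 (at index 8)
Change: A[5] 35 -> 29
Changed element was NOT the old max.
  New max = max(old_max, new_val) = max(43, 29) = 43

Answer: 43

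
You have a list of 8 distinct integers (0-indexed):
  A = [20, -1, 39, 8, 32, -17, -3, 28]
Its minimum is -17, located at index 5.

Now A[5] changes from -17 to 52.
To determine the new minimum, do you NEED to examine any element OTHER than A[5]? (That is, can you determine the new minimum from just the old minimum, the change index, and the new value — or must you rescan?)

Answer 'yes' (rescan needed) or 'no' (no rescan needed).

Answer: yes

Derivation:
Old min = -17 at index 5
Change at index 5: -17 -> 52
Index 5 WAS the min and new value 52 > old min -17. Must rescan other elements to find the new min.
Needs rescan: yes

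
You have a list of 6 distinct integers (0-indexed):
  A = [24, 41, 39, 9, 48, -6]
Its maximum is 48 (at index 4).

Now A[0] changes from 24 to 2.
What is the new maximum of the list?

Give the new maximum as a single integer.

Answer: 48

Derivation:
Old max = 48 (at index 4)
Change: A[0] 24 -> 2
Changed element was NOT the old max.
  New max = max(old_max, new_val) = max(48, 2) = 48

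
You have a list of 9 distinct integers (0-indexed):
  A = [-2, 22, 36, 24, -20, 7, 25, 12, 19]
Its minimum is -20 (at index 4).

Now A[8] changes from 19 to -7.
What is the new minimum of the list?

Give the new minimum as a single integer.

Answer: -20

Derivation:
Old min = -20 (at index 4)
Change: A[8] 19 -> -7
Changed element was NOT the old min.
  New min = min(old_min, new_val) = min(-20, -7) = -20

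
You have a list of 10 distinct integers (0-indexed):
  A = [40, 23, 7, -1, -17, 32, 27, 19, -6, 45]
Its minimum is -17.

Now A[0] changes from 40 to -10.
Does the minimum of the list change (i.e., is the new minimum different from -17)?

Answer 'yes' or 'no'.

Answer: no

Derivation:
Old min = -17
Change: A[0] 40 -> -10
Changed element was NOT the min; min changes only if -10 < -17.
New min = -17; changed? no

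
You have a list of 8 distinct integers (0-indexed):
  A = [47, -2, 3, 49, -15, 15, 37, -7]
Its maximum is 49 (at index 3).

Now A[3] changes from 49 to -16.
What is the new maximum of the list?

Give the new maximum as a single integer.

Old max = 49 (at index 3)
Change: A[3] 49 -> -16
Changed element WAS the max -> may need rescan.
  Max of remaining elements: 47
  New max = max(-16, 47) = 47

Answer: 47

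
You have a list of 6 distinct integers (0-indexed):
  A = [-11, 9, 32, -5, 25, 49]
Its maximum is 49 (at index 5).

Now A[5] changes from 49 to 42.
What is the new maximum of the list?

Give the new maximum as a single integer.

Answer: 42

Derivation:
Old max = 49 (at index 5)
Change: A[5] 49 -> 42
Changed element WAS the max -> may need rescan.
  Max of remaining elements: 32
  New max = max(42, 32) = 42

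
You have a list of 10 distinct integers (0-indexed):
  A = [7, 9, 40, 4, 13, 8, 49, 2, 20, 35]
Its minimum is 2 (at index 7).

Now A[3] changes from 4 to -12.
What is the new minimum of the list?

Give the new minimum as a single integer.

Old min = 2 (at index 7)
Change: A[3] 4 -> -12
Changed element was NOT the old min.
  New min = min(old_min, new_val) = min(2, -12) = -12

Answer: -12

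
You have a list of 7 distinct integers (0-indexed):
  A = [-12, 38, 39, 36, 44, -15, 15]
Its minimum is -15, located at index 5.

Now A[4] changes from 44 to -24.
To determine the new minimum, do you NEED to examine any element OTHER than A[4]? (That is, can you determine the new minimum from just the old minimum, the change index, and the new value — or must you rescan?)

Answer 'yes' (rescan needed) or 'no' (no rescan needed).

Old min = -15 at index 5
Change at index 4: 44 -> -24
Index 4 was NOT the min. New min = min(-15, -24). No rescan of other elements needed.
Needs rescan: no

Answer: no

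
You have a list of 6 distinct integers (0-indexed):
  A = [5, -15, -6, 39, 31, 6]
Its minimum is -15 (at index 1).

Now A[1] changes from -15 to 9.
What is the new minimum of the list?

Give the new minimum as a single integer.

Answer: -6

Derivation:
Old min = -15 (at index 1)
Change: A[1] -15 -> 9
Changed element WAS the min. Need to check: is 9 still <= all others?
  Min of remaining elements: -6
  New min = min(9, -6) = -6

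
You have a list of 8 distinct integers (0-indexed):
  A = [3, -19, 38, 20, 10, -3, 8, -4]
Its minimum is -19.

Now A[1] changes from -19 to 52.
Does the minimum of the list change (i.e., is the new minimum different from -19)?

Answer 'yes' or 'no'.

Answer: yes

Derivation:
Old min = -19
Change: A[1] -19 -> 52
Changed element was the min; new min must be rechecked.
New min = -4; changed? yes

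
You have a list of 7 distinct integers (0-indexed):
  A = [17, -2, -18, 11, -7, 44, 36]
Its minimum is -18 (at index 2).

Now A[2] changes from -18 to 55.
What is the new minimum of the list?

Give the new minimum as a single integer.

Old min = -18 (at index 2)
Change: A[2] -18 -> 55
Changed element WAS the min. Need to check: is 55 still <= all others?
  Min of remaining elements: -7
  New min = min(55, -7) = -7

Answer: -7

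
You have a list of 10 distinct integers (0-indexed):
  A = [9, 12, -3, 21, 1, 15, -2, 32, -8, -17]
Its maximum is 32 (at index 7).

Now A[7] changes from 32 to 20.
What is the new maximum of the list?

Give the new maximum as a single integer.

Answer: 21

Derivation:
Old max = 32 (at index 7)
Change: A[7] 32 -> 20
Changed element WAS the max -> may need rescan.
  Max of remaining elements: 21
  New max = max(20, 21) = 21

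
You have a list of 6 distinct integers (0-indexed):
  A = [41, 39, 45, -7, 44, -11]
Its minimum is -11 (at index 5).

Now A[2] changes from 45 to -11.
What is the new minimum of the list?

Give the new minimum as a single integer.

Old min = -11 (at index 5)
Change: A[2] 45 -> -11
Changed element was NOT the old min.
  New min = min(old_min, new_val) = min(-11, -11) = -11

Answer: -11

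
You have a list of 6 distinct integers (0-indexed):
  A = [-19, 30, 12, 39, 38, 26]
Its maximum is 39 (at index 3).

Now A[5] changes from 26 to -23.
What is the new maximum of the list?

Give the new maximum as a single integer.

Old max = 39 (at index 3)
Change: A[5] 26 -> -23
Changed element was NOT the old max.
  New max = max(old_max, new_val) = max(39, -23) = 39

Answer: 39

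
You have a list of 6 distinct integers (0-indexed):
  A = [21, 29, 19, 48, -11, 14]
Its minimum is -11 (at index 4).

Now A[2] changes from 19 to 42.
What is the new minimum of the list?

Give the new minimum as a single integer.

Answer: -11

Derivation:
Old min = -11 (at index 4)
Change: A[2] 19 -> 42
Changed element was NOT the old min.
  New min = min(old_min, new_val) = min(-11, 42) = -11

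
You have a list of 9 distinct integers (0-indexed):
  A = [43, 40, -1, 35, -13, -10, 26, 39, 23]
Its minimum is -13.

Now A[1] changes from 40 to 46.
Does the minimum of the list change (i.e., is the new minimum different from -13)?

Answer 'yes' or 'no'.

Answer: no

Derivation:
Old min = -13
Change: A[1] 40 -> 46
Changed element was NOT the min; min changes only if 46 < -13.
New min = -13; changed? no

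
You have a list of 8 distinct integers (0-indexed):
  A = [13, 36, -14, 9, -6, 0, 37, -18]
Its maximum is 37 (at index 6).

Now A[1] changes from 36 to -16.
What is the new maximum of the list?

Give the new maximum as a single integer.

Old max = 37 (at index 6)
Change: A[1] 36 -> -16
Changed element was NOT the old max.
  New max = max(old_max, new_val) = max(37, -16) = 37

Answer: 37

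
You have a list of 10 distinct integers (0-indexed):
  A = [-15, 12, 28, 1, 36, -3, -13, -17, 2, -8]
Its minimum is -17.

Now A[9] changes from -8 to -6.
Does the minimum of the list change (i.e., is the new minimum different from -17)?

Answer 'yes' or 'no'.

Answer: no

Derivation:
Old min = -17
Change: A[9] -8 -> -6
Changed element was NOT the min; min changes only if -6 < -17.
New min = -17; changed? no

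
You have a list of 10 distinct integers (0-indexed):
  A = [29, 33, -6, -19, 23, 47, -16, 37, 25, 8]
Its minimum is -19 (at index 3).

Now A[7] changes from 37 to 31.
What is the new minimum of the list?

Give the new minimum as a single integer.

Old min = -19 (at index 3)
Change: A[7] 37 -> 31
Changed element was NOT the old min.
  New min = min(old_min, new_val) = min(-19, 31) = -19

Answer: -19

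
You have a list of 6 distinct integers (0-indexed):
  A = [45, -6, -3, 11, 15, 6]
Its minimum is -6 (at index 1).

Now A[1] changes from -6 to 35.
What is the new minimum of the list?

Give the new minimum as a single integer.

Answer: -3

Derivation:
Old min = -6 (at index 1)
Change: A[1] -6 -> 35
Changed element WAS the min. Need to check: is 35 still <= all others?
  Min of remaining elements: -3
  New min = min(35, -3) = -3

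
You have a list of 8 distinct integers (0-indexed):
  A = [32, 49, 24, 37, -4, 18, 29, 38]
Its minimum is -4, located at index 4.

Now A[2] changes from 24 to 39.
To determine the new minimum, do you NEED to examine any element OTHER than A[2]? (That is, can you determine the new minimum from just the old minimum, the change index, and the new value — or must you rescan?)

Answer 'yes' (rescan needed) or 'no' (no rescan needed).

Answer: no

Derivation:
Old min = -4 at index 4
Change at index 2: 24 -> 39
Index 2 was NOT the min. New min = min(-4, 39). No rescan of other elements needed.
Needs rescan: no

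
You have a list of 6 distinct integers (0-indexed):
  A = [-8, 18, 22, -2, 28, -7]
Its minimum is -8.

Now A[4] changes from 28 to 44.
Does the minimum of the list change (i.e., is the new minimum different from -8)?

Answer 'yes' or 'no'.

Old min = -8
Change: A[4] 28 -> 44
Changed element was NOT the min; min changes only if 44 < -8.
New min = -8; changed? no

Answer: no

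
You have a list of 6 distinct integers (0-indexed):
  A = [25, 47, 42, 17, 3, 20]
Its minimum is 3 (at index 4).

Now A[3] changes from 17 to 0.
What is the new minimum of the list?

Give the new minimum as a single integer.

Answer: 0

Derivation:
Old min = 3 (at index 4)
Change: A[3] 17 -> 0
Changed element was NOT the old min.
  New min = min(old_min, new_val) = min(3, 0) = 0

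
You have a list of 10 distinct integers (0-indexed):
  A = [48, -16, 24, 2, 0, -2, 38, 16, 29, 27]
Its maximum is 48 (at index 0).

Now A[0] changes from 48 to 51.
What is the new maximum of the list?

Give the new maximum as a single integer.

Old max = 48 (at index 0)
Change: A[0] 48 -> 51
Changed element WAS the max -> may need rescan.
  Max of remaining elements: 38
  New max = max(51, 38) = 51

Answer: 51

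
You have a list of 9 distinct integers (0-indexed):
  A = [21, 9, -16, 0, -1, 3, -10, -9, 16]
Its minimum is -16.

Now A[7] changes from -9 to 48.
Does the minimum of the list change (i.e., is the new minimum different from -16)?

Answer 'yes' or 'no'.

Answer: no

Derivation:
Old min = -16
Change: A[7] -9 -> 48
Changed element was NOT the min; min changes only if 48 < -16.
New min = -16; changed? no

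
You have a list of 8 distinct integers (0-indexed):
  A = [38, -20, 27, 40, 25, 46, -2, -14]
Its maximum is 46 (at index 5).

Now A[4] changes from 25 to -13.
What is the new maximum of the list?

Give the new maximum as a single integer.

Old max = 46 (at index 5)
Change: A[4] 25 -> -13
Changed element was NOT the old max.
  New max = max(old_max, new_val) = max(46, -13) = 46

Answer: 46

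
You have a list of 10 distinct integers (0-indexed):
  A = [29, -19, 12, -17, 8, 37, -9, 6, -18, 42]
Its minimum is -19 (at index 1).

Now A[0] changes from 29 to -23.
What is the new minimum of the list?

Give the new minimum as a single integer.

Answer: -23

Derivation:
Old min = -19 (at index 1)
Change: A[0] 29 -> -23
Changed element was NOT the old min.
  New min = min(old_min, new_val) = min(-19, -23) = -23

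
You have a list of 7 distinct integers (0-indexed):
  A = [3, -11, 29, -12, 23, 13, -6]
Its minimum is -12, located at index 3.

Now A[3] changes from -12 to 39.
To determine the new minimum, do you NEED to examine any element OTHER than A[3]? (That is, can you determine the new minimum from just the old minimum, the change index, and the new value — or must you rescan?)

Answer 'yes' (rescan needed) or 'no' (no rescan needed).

Old min = -12 at index 3
Change at index 3: -12 -> 39
Index 3 WAS the min and new value 39 > old min -12. Must rescan other elements to find the new min.
Needs rescan: yes

Answer: yes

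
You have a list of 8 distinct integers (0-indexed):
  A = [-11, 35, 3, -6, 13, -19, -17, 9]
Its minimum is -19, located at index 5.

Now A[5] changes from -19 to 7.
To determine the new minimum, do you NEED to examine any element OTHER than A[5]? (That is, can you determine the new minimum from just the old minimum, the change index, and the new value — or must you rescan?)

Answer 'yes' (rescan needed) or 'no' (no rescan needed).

Old min = -19 at index 5
Change at index 5: -19 -> 7
Index 5 WAS the min and new value 7 > old min -19. Must rescan other elements to find the new min.
Needs rescan: yes

Answer: yes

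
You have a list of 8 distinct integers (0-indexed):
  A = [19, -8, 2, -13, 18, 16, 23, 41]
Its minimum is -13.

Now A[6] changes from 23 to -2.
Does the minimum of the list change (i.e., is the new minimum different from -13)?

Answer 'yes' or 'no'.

Answer: no

Derivation:
Old min = -13
Change: A[6] 23 -> -2
Changed element was NOT the min; min changes only if -2 < -13.
New min = -13; changed? no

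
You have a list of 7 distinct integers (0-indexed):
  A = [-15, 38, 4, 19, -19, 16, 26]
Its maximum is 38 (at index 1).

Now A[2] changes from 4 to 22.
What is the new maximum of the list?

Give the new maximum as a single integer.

Old max = 38 (at index 1)
Change: A[2] 4 -> 22
Changed element was NOT the old max.
  New max = max(old_max, new_val) = max(38, 22) = 38

Answer: 38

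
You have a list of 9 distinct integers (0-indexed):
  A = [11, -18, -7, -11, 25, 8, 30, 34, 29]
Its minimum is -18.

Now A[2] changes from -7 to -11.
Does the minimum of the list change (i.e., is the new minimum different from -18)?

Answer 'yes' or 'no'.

Answer: no

Derivation:
Old min = -18
Change: A[2] -7 -> -11
Changed element was NOT the min; min changes only if -11 < -18.
New min = -18; changed? no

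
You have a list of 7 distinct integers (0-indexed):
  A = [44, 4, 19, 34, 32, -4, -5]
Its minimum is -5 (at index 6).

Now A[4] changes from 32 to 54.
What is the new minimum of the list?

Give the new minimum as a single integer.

Answer: -5

Derivation:
Old min = -5 (at index 6)
Change: A[4] 32 -> 54
Changed element was NOT the old min.
  New min = min(old_min, new_val) = min(-5, 54) = -5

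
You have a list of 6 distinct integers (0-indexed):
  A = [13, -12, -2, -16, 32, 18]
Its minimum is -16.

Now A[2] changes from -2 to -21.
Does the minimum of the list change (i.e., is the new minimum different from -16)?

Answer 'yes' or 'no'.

Old min = -16
Change: A[2] -2 -> -21
Changed element was NOT the min; min changes only if -21 < -16.
New min = -21; changed? yes

Answer: yes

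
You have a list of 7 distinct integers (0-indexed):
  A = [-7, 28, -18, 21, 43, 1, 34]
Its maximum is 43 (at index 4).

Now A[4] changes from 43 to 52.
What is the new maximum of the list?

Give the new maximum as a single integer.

Answer: 52

Derivation:
Old max = 43 (at index 4)
Change: A[4] 43 -> 52
Changed element WAS the max -> may need rescan.
  Max of remaining elements: 34
  New max = max(52, 34) = 52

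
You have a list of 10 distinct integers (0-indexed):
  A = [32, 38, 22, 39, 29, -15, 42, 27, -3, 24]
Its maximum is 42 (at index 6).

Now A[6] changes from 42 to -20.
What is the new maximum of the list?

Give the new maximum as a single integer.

Answer: 39

Derivation:
Old max = 42 (at index 6)
Change: A[6] 42 -> -20
Changed element WAS the max -> may need rescan.
  Max of remaining elements: 39
  New max = max(-20, 39) = 39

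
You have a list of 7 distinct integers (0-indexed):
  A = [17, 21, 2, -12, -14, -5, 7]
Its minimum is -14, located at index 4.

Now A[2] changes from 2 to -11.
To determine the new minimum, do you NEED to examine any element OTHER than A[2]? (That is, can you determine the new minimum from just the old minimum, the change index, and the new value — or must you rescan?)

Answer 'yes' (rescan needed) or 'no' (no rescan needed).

Old min = -14 at index 4
Change at index 2: 2 -> -11
Index 2 was NOT the min. New min = min(-14, -11). No rescan of other elements needed.
Needs rescan: no

Answer: no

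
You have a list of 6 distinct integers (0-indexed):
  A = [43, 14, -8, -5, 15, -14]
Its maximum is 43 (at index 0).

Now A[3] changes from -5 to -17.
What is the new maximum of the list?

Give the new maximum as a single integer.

Old max = 43 (at index 0)
Change: A[3] -5 -> -17
Changed element was NOT the old max.
  New max = max(old_max, new_val) = max(43, -17) = 43

Answer: 43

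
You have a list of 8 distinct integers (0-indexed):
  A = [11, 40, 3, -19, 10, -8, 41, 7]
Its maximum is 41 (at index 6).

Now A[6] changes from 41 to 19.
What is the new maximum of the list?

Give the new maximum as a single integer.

Answer: 40

Derivation:
Old max = 41 (at index 6)
Change: A[6] 41 -> 19
Changed element WAS the max -> may need rescan.
  Max of remaining elements: 40
  New max = max(19, 40) = 40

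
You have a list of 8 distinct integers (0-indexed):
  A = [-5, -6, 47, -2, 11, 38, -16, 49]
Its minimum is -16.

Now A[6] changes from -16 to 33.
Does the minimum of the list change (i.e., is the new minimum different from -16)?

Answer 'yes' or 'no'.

Answer: yes

Derivation:
Old min = -16
Change: A[6] -16 -> 33
Changed element was the min; new min must be rechecked.
New min = -6; changed? yes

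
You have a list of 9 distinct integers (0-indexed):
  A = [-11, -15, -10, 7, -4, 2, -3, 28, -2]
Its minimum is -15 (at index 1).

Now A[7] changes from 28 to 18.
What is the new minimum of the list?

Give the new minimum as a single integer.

Answer: -15

Derivation:
Old min = -15 (at index 1)
Change: A[7] 28 -> 18
Changed element was NOT the old min.
  New min = min(old_min, new_val) = min(-15, 18) = -15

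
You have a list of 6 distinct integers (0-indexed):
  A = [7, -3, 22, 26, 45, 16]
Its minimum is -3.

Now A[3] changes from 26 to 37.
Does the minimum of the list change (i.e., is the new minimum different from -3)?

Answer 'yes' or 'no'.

Answer: no

Derivation:
Old min = -3
Change: A[3] 26 -> 37
Changed element was NOT the min; min changes only if 37 < -3.
New min = -3; changed? no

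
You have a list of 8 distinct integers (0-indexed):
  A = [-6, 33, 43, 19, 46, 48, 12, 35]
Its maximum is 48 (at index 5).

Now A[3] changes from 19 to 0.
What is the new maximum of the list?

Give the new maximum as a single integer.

Answer: 48

Derivation:
Old max = 48 (at index 5)
Change: A[3] 19 -> 0
Changed element was NOT the old max.
  New max = max(old_max, new_val) = max(48, 0) = 48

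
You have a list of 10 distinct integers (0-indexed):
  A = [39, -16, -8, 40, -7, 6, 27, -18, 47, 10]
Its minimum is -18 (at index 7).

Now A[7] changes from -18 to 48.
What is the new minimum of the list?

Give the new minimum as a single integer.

Answer: -16

Derivation:
Old min = -18 (at index 7)
Change: A[7] -18 -> 48
Changed element WAS the min. Need to check: is 48 still <= all others?
  Min of remaining elements: -16
  New min = min(48, -16) = -16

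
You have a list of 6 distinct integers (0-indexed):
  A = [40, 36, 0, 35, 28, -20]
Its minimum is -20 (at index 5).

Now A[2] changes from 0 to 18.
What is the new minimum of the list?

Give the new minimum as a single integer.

Old min = -20 (at index 5)
Change: A[2] 0 -> 18
Changed element was NOT the old min.
  New min = min(old_min, new_val) = min(-20, 18) = -20

Answer: -20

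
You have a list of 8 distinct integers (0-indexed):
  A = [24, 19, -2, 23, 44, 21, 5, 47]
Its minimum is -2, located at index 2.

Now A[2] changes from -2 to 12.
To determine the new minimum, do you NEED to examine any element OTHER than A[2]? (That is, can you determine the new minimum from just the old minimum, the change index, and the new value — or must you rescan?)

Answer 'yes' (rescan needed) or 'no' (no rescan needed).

Old min = -2 at index 2
Change at index 2: -2 -> 12
Index 2 WAS the min and new value 12 > old min -2. Must rescan other elements to find the new min.
Needs rescan: yes

Answer: yes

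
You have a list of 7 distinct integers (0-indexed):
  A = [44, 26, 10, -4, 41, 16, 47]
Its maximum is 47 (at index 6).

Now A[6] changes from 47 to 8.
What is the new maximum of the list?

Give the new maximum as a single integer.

Answer: 44

Derivation:
Old max = 47 (at index 6)
Change: A[6] 47 -> 8
Changed element WAS the max -> may need rescan.
  Max of remaining elements: 44
  New max = max(8, 44) = 44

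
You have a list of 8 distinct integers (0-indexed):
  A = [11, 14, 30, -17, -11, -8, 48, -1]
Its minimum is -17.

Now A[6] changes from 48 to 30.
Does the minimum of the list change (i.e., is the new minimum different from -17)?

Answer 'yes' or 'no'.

Old min = -17
Change: A[6] 48 -> 30
Changed element was NOT the min; min changes only if 30 < -17.
New min = -17; changed? no

Answer: no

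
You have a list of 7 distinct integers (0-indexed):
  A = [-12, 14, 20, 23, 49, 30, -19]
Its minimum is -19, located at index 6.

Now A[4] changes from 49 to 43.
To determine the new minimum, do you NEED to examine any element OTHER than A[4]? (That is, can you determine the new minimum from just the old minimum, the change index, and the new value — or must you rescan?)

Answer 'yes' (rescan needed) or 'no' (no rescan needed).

Old min = -19 at index 6
Change at index 4: 49 -> 43
Index 4 was NOT the min. New min = min(-19, 43). No rescan of other elements needed.
Needs rescan: no

Answer: no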